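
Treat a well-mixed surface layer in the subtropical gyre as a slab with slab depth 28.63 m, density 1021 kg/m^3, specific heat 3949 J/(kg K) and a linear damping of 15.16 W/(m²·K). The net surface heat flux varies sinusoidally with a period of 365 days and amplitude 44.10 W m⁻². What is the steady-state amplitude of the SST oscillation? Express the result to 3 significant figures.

Areal heat capacity C = ρ c_p D = 1021 × 3949 × 28.63 = 1.15×10^8 J/(m^2 K).
Angular frequency ω = 2π / T = 2π / 3.15×10^7 s = 1.99×10^-7 s⁻¹.
√((Cω)² + λ²) = √((23.0)² + 15.16²) = 27.5 W/(m²·K).
Amplitude A = F₀ / √((Cω)²+λ²) = 44.10 / 27.5 = 1.60 K.

1.60 K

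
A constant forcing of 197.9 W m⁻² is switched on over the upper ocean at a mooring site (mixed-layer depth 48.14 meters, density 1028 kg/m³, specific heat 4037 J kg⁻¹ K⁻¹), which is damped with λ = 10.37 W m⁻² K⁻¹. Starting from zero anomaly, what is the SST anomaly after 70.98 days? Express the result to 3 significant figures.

Areal heat capacity C = ρ c_p D = 1028 × 4037 × 48.14 = 2.00×10^8 J/(m^2 K).
τ = C / λ = 2.00×10^8 / 10.37 = 1.93×10^7 s.
Equilibrium anomaly ΔT_eq = F / λ = 197.9 / 10.37 = 19.1 K.
t = 70.98 days = 6.13×10^6 s, so t/τ = 0.318.
ΔT(t) = ΔT_eq (1 − e^(−t/τ)) = 19.1 × (1 − e^−0.318) = 5.20 K.

5.20 K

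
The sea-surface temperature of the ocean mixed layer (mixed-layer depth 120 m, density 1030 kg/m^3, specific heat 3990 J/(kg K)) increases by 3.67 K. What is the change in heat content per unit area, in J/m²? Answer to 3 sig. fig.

1.81×10^9

Areal heat capacity C = ρ c_p D = 1030 × 3990 × 120 = 4.93×10^8 J/(m²·K).
ΔQ = C ΔT = 4.93×10^8 × 3.67 = 1.81×10^9 J/m².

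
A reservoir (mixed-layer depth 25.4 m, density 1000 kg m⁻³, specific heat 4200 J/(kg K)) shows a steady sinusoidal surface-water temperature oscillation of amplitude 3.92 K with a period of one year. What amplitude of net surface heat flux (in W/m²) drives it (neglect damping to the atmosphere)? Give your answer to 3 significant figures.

Areal heat capacity C = ρ c_p D = 1000 × 4200 × 25.4 = 1.07×10^8 J/(m²·K).
ω = 2π / 3.15×10^7 s = 1.99×10^-7 s⁻¹.
Cω = 1.07×10^8 × 1.99×10^-7 = 21.3 W/(m²·K).
F₀ = A × Cω = 3.92 × 21.3 = 83.3 W/m².

83.3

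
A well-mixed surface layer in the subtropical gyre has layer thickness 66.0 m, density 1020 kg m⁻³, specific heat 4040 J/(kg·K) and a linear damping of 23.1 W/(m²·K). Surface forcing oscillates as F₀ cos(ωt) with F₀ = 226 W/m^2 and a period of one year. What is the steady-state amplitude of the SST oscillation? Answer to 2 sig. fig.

Areal heat capacity C = ρ c_p D = 1020 × 4040 × 66.0 = 2.72×10^8 J m⁻² K⁻¹.
Angular frequency ω = 2π / T = 2π / 3.15×10^7 s = 1.99×10^-7 s⁻¹.
√((Cω)² + λ²) = √((54.2)² + 23.1²) = 58.9 W/(m²·K).
Amplitude A = F₀ / √((Cω)²+λ²) = 226 / 58.9 = 3.84 K.

3.8 K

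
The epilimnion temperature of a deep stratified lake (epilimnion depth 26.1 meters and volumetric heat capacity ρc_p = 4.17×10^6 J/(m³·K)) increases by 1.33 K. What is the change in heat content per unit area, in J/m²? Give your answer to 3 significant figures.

Areal heat capacity C = ρc_p × D = 4.17×10^6 × 26.1 = 1.09×10^8 J/(m^2 K).
ΔQ = C ΔT = 1.09×10^8 × 1.33 = 1.45×10^8 J/m².

1.45×10^8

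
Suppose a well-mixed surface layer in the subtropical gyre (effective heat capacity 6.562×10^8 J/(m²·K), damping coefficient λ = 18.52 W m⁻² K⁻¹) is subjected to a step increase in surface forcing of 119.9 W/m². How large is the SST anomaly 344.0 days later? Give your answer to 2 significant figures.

Areal heat capacity C = 6.562×10^8 J/(m²·K) (given).
τ = C / λ = 6.56×10^8 / 18.52 = 3.54×10^7 s.
Equilibrium anomaly ΔT_eq = F / λ = 119.9 / 18.52 = 6.47 K.
t = 344.0 days = 2.97×10^7 s, so t/τ = 0.839.
ΔT(t) = ΔT_eq (1 − e^(−t/τ)) = 6.47 × (1 − e^−0.839) = 3.68 K.

3.7 K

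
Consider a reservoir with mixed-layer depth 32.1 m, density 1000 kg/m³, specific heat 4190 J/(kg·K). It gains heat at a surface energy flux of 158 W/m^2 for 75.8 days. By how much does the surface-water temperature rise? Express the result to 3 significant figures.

7.69 K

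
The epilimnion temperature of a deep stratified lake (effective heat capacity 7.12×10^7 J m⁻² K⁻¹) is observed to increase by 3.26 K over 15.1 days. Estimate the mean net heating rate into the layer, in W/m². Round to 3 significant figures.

178

Areal heat capacity C = 7.12×10^7 J m⁻² K⁻¹ (given).
Required heat per unit area: Q = C ΔT = 7.12×10^7 × 3.26 = 2.32×10^8 J/m².
Flux F = Q / Δt = 2.32×10^8 / 1.30×10^6 s = 178 W/m².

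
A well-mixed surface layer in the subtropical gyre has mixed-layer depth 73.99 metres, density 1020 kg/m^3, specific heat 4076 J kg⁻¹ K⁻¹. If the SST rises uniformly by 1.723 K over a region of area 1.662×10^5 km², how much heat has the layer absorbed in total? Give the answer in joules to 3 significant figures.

8.81×10^19 J

Areal heat capacity C = ρ c_p D = 1020 × 4076 × 73.99 = 3.08×10^8 J m⁻² K⁻¹.
Heat per unit area: q = C ΔT = 3.08×10^8 × 1.723 = 5.30×10^8 J/m².
Total heat: Q = q × A = 5.30×10^8 × (1.662×10^5 × 10⁶ m²) = 8.81×10^19 J.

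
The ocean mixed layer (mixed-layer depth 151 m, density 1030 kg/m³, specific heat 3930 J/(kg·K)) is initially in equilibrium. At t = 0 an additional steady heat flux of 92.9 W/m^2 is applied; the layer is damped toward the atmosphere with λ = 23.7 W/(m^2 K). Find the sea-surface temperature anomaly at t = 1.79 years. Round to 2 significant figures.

3.5 K

Areal heat capacity C = ρ c_p D = 1030 × 3930 × 151 = 6.11×10^8 J m⁻² K⁻¹.
τ = C / λ = 6.11×10^8 / 23.7 = 2.58×10^7 s.
Equilibrium anomaly ΔT_eq = F / λ = 92.9 / 23.7 = 3.92 K.
t = 1.79 years = 5.65×10^7 s, so t/τ = 2.19.
ΔT(t) = ΔT_eq (1 − e^(−t/τ)) = 3.92 × (1 − e^−2.19) = 3.48 K.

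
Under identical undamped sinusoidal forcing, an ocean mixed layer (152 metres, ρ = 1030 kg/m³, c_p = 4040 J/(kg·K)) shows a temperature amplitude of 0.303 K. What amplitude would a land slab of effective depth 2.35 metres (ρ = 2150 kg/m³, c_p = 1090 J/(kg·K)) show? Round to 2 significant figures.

35 K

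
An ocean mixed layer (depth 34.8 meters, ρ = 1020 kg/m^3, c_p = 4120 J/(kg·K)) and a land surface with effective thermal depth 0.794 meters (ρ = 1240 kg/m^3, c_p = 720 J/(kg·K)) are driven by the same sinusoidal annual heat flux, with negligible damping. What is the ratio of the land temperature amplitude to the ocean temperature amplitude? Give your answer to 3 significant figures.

206

C_ocean = 1020 × 4120 × 34.8 = 1.46×10^8 J/(m²·K).
C_land = 1240 × 720 × 0.794 = 7.09×10^5 J/(m²·K).
Undamped amplitude ∝ 1/C, so A_land/A_ocean = C_ocean/C_land = 206.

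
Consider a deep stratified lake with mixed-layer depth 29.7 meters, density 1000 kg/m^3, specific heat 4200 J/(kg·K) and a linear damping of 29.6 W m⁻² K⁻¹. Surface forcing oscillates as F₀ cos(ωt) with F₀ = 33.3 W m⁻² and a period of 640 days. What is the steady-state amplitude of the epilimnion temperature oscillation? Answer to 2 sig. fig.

1.0 K

Areal heat capacity C = ρ c_p D = 1000 × 4200 × 29.7 = 1.25×10^8 J m⁻² K⁻¹.
Angular frequency ω = 2π / T = 2π / 5.53×10^7 s = 1.14×10^-7 s⁻¹.
√((Cω)² + λ²) = √((14.2)² + 29.6²) = 32.8 W/(m²·K).
Amplitude A = F₀ / √((Cω)²+λ²) = 33.3 / 32.8 = 1.01 K.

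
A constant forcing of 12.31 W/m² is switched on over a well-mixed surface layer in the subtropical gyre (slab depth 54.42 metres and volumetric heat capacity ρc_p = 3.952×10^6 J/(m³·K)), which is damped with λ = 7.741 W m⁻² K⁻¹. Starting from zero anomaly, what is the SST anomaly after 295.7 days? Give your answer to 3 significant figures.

Areal heat capacity C = ρc_p × D = 3.952×10^6 × 54.42 = 2.15×10^8 J/(m^2 K).
τ = C / λ = 2.15×10^8 / 7.741 = 2.78×10^7 s.
Equilibrium anomaly ΔT_eq = F / λ = 12.31 / 7.741 = 1.59 K.
t = 295.7 days = 2.55×10^7 s, so t/τ = 0.920.
ΔT(t) = ΔT_eq (1 − e^(−t/τ)) = 1.59 × (1 − e^−0.920) = 0.956 K.

0.956 K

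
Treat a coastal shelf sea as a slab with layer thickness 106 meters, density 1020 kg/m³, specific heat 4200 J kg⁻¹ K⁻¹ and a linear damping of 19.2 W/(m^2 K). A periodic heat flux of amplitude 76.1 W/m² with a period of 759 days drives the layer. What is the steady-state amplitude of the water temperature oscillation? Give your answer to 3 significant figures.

Areal heat capacity C = ρ c_p D = 1020 × 4200 × 106 = 4.54×10^8 J/(m^2 K).
Angular frequency ω = 2π / T = 2π / 6.56×10^7 s = 9.58×10^-8 s⁻¹.
√((Cω)² + λ²) = √((43.5)² + 19.2²) = 47.6 W/(m²·K).
Amplitude A = F₀ / √((Cω)²+λ²) = 76.1 / 47.6 = 1.60 K.

1.60 K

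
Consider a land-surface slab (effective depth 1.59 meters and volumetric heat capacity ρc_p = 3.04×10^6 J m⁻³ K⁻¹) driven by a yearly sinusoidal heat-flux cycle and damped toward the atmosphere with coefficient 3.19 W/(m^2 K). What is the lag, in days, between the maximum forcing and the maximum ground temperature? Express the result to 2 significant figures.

Areal heat capacity C = ρc_p × D = 3.04×10^6 × 1.59 = 4.83×10^6 J m⁻² K⁻¹.
ω = 2π / 3.15×10^7 s = 1.99×10^-7 s⁻¹.
Phase lag φ = arctan(Cω/λ) = arctan(0.963/3.19) = 0.293 rad.
Time lag = φ / ω = 0.293 / 1.99×10^-7 = 1.47×10^6 s = 17.0 days.

17 days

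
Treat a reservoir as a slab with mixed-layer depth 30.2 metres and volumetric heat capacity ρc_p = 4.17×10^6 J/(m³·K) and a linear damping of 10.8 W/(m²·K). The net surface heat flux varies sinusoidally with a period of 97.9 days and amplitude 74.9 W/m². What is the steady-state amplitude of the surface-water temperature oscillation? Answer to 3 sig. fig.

Areal heat capacity C = ρc_p × D = 4.17×10^6 × 30.2 = 1.26×10^8 J m⁻² K⁻¹.
Angular frequency ω = 2π / T = 2π / 8.46×10^6 s = 7.43×10^-7 s⁻¹.
√((Cω)² + λ²) = √((93.5)² + 10.8²) = 94.2 W/(m²·K).
Amplitude A = F₀ / √((Cω)²+λ²) = 74.9 / 94.2 = 0.795 K.

0.795 K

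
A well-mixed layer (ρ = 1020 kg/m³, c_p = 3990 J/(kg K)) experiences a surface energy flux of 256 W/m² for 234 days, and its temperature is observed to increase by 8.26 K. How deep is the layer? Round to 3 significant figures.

154 m

Heat input Q = F Δt = 256 × 2.02×10^7 s = 5.18×10^9 J/m².
Required areal heat capacity C = Q / ΔT = 6.27×10^8 J/(m²·K).
Depth D = C / (ρ c_p) = 6.27×10^8 / (1020 × 3990) = 154 m.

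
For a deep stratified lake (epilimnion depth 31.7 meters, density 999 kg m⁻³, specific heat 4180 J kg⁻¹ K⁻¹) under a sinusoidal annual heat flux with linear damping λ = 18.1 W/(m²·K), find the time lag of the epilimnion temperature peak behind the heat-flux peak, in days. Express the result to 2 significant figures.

56 days

Areal heat capacity C = ρ c_p D = 999 × 4180 × 31.7 = 1.32×10^8 J m⁻² K⁻¹.
ω = 2π / 3.15×10^7 s = 1.99×10^-7 s⁻¹.
Phase lag φ = arctan(Cω/λ) = arctan(26.4/18.1) = 0.969 rad.
Time lag = φ / ω = 0.969 / 1.99×10^-7 = 4.87×10^6 s = 56.3 days.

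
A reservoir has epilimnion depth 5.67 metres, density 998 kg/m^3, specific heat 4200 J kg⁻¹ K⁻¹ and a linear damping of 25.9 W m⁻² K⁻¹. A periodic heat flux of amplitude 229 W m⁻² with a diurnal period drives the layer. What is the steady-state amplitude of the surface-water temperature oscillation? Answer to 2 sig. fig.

Areal heat capacity C = ρ c_p D = 998 × 4200 × 5.67 = 2.38×10^7 J m⁻² K⁻¹.
Angular frequency ω = 2π / T = 2π / 86400 s = 7.27×10^-5 s⁻¹.
√((Cω)² + λ²) = √((1730)² + 25.9²) = 1730 W/(m²·K).
Amplitude A = F₀ / √((Cω)²+λ²) = 229 / 1730 = 0.132 K.

0.13 K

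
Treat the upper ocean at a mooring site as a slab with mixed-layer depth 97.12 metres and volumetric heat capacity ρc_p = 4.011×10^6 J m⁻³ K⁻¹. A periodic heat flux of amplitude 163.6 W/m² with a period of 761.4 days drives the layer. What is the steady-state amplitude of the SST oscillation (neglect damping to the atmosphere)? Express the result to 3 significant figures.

Areal heat capacity C = ρc_p × D = 4.011×10^6 × 97.12 = 3.90×10^8 J m⁻² K⁻¹.
Angular frequency ω = 2π / T = 2π / 6.58×10^7 s = 9.55×10^-8 s⁻¹.
Cω = 3.90×10^8 × 9.55×10^-8 = 37.2 W/(m²·K).
Amplitude A = F₀ / (Cω) = 163.6 / 37.2 = 4.40 K.

4.40 K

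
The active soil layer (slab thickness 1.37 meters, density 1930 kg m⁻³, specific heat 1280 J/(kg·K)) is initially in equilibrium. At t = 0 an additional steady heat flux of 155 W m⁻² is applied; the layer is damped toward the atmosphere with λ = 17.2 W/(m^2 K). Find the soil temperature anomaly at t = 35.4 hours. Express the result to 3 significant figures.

Areal heat capacity C = ρ c_p D = 1930 × 1280 × 1.37 = 3.38×10^6 J/(m²·K).
τ = C / λ = 3.38×10^6 / 17.2 = 1.97×10^5 s.
Equilibrium anomaly ΔT_eq = F / λ = 155 / 17.2 = 9.01 K.
t = 35.4 hours = 1.27×10^5 s, so t/τ = 0.648.
ΔT(t) = ΔT_eq (1 − e^(−t/τ)) = 9.01 × (1 − e^−0.648) = 4.30 K.

4.30 K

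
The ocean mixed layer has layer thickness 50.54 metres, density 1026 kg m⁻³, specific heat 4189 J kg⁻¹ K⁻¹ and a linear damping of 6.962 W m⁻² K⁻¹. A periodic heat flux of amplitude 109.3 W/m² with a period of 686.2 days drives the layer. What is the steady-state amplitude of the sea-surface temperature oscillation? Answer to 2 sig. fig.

4.5 K

Areal heat capacity C = ρ c_p D = 1026 × 4189 × 50.54 = 2.17×10^8 J/(m^2 K).
Angular frequency ω = 2π / T = 2π / 5.93×10^7 s = 1.06×10^-7 s⁻¹.
√((Cω)² + λ²) = √((23.0)² + 6.962²) = 24.0 W/(m²·K).
Amplitude A = F₀ / √((Cω)²+λ²) = 109.3 / 24.0 = 4.54 K.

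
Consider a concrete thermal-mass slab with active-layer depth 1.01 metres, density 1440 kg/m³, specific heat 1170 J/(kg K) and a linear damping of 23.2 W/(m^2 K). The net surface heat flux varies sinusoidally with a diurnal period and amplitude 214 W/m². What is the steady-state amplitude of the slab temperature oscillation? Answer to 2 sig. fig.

1.7 K

Areal heat capacity C = ρ c_p D = 1440 × 1170 × 1.01 = 1.70×10^6 J/(m²·K).
Angular frequency ω = 2π / T = 2π / 86400 s = 7.27×10^-5 s⁻¹.
√((Cω)² + λ²) = √((124)² + 23.2²) = 126 W/(m²·K).
Amplitude A = F₀ / √((Cω)²+λ²) = 214 / 126 = 1.70 K.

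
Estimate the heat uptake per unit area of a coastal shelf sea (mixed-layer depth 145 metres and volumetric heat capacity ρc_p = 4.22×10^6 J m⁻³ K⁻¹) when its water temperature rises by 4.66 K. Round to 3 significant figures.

Areal heat capacity C = ρc_p × D = 4.22×10^6 × 145 = 6.12×10^8 J/(m²·K).
ΔQ = C ΔT = 6.12×10^8 × 4.66 = 2.85×10^9 J/m².

2.85×10^9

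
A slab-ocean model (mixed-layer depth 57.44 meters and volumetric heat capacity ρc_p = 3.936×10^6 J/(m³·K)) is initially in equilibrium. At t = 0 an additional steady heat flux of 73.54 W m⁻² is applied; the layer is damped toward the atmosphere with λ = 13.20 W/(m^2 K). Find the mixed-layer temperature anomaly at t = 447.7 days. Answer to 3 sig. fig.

4.99 K

Areal heat capacity C = ρc_p × D = 3.936×10^6 × 57.44 = 2.26×10^8 J m⁻² K⁻¹.
τ = C / λ = 2.26×10^8 / 13.20 = 1.71×10^7 s.
Equilibrium anomaly ΔT_eq = F / λ = 73.54 / 13.20 = 5.57 K.
t = 447.7 days = 3.87×10^7 s, so t/τ = 2.26.
ΔT(t) = ΔT_eq (1 − e^(−t/τ)) = 5.57 × (1 − e^−2.26) = 4.99 K.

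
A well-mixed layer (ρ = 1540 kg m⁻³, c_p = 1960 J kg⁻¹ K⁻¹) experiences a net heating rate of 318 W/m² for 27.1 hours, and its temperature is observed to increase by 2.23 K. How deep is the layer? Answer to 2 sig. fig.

4.6 m

Heat input Q = F Δt = 318 × 97600 s = 3.10×10^7 J/m².
Required areal heat capacity C = Q / ΔT = 1.39×10^7 J/(m²·K).
Depth D = C / (ρ c_p) = 1.39×10^7 / (1540 × 1960) = 4.61 m.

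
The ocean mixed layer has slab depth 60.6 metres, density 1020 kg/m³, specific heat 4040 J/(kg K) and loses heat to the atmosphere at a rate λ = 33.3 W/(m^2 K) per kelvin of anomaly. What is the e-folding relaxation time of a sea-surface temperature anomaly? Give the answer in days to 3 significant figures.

86.8 days

Areal heat capacity C = ρ c_p D = 1020 × 4040 × 60.6 = 2.50×10^8 J/(m^2 K).
Relaxation time τ = C / λ = 2.50×10^8 / 33.3 = 7.50×10^6 s.
In days: 7.50×10^6 s / (86400 s/day) = 86.8 days.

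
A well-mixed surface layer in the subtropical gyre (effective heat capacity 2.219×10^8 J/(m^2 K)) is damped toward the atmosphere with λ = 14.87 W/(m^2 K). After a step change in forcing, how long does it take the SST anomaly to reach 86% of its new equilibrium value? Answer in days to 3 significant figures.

340 days

Areal heat capacity C = 2.219×10^8 J/(m^2 K) (given).
τ = C / λ = 2.22×10^8 / 14.87 = 1.49×10^7 s.
Fraction reached: 1 − e^(−t/τ) = 0.86 ⇒ t = −τ ln(1 − 0.86) = τ × 1.97.
t = 2.93×10^7 s = 340 days.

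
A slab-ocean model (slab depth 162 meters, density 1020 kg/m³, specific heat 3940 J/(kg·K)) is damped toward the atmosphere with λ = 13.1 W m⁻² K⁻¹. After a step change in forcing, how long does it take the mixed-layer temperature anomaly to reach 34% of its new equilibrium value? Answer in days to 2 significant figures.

240 days

Areal heat capacity C = ρ c_p D = 1020 × 3940 × 162 = 6.51×10^8 J/(m^2 K).
τ = C / λ = 6.51×10^8 / 13.1 = 4.97×10^7 s.
Fraction reached: 1 − e^(−t/τ) = 0.34 ⇒ t = −τ ln(1 − 0.34) = τ × 0.416.
t = 2.07×10^7 s = 239 days.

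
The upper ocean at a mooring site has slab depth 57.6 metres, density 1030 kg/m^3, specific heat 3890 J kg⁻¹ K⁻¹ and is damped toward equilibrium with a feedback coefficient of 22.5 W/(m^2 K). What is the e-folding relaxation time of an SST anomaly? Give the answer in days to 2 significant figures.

120 days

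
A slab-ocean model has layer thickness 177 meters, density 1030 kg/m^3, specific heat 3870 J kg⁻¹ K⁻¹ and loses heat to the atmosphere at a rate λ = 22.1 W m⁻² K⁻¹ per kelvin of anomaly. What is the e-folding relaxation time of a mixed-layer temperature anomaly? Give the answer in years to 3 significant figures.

1.01 years

Areal heat capacity C = ρ c_p D = 1030 × 3870 × 177 = 7.06×10^8 J/(m²·K).
Relaxation time τ = C / λ = 7.06×10^8 / 22.1 = 3.19×10^7 s.
In years: 3.19×10^7 s / (3.156×10^7 s/year) = 1.01 years.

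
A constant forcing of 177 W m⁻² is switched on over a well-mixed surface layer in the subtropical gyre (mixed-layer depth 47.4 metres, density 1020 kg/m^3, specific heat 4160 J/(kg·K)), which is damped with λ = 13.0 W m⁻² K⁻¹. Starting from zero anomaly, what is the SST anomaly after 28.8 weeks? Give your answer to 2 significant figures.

Areal heat capacity C = ρ c_p D = 1020 × 4160 × 47.4 = 2.01×10^8 J/(m²·K).
τ = C / λ = 2.01×10^8 / 13.0 = 1.55×10^7 s.
Equilibrium anomaly ΔT_eq = F / λ = 177 / 13.0 = 13.6 K.
t = 28.8 weeks = 1.74×10^7 s, so t/τ = 1.13.
ΔT(t) = ΔT_eq (1 − e^(−t/τ)) = 13.6 × (1 − e^−1.13) = 9.20 K.

9.2 K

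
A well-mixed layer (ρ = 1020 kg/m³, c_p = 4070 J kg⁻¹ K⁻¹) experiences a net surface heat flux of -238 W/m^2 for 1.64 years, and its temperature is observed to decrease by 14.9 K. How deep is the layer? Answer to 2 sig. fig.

Heat input Q = F Δt = -238 × 5.18×10^7 s = -1.23×10^10 J/m².
Required areal heat capacity C = Q / ΔT = 8.27×10^8 J/(m²·K).
Depth D = C / (ρ c_p) = 8.27×10^8 / (1020 × 4070) = 199 m.

200 m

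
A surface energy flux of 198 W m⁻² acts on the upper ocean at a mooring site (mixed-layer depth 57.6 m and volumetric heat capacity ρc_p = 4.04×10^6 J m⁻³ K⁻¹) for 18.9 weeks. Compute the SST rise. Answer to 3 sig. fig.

Areal heat capacity C = ρc_p × D = 4.04×10^6 × 57.6 = 2.33×10^8 J/(m²·K).
Net heat input Q = F Δt = 198 × (18.9 weeks × 6.048×10^5 s/week) = 2.26×10^9 J/m².
ΔT = Q / C = 2.26×10^9 / 2.33×10^8 = 9.73 K.

9.73 K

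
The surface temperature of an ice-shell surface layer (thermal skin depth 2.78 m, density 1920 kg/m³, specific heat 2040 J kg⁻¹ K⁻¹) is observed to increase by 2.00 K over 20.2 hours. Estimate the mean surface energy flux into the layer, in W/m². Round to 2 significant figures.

Areal heat capacity C = ρ c_p D = 1920 × 2040 × 2.78 = 1.09×10^7 J/(m²·K).
Required heat per unit area: Q = C ΔT = 1.09×10^7 × 2.00 = 2.18×10^7 J/m².
Flux F = Q / Δt = 2.18×10^7 / 72700 s = 299 W/m².

300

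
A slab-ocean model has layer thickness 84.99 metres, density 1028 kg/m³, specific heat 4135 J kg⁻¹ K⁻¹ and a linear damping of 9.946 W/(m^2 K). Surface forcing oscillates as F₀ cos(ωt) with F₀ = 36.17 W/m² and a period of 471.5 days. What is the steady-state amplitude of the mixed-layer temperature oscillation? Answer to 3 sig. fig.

0.639 K

Areal heat capacity C = ρ c_p D = 1028 × 4135 × 84.99 = 3.61×10^8 J/(m²·K).
Angular frequency ω = 2π / T = 2π / 4.07×10^7 s = 1.54×10^-7 s⁻¹.
√((Cω)² + λ²) = √((55.7)² + 9.946²) = 56.6 W/(m²·K).
Amplitude A = F₀ / √((Cω)²+λ²) = 36.17 / 56.6 = 0.639 K.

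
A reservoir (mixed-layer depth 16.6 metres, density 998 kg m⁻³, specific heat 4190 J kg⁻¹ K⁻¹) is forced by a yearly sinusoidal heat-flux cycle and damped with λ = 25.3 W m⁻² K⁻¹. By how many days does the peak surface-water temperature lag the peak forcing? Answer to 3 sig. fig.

29.1 days

Areal heat capacity C = ρ c_p D = 998 × 4190 × 16.6 = 6.94×10^7 J/(m^2 K).
ω = 2π / 3.15×10^7 s = 1.99×10^-7 s⁻¹.
Phase lag φ = arctan(Cω/λ) = arctan(13.8/25.3) = 0.500 rad.
Time lag = φ / ω = 0.500 / 1.99×10^-7 = 2.51×10^6 s = 29.1 days.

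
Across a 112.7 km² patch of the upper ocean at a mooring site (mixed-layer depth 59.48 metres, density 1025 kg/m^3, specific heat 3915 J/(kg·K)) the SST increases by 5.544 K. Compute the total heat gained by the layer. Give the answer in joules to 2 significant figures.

1.5×10^17 J

Areal heat capacity C = ρ c_p D = 1025 × 3915 × 59.48 = 2.39×10^8 J/(m²·K).
Heat per unit area: q = C ΔT = 2.39×10^8 × 5.544 = 1.32×10^9 J/m².
Total heat: Q = q × A = 1.32×10^9 × (112.7 × 10⁶ m²) = 1.49×10^17 J.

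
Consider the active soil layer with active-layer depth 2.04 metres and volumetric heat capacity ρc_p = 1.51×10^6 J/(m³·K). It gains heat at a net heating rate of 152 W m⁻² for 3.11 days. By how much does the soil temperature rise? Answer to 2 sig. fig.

13 K

Areal heat capacity C = ρc_p × D = 1.51×10^6 × 2.04 = 3.08×10^6 J/(m²·K).
Net heat input Q = F Δt = 152 × (3.11 days × 86400 s/day) = 4.08×10^7 J/m².
ΔT = Q / C = 4.08×10^7 / 3.08×10^6 = 13.3 K.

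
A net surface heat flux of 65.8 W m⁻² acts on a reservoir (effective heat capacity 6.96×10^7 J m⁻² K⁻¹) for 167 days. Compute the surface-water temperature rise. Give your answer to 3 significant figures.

Areal heat capacity C = 6.96×10^7 J m⁻² K⁻¹ (given).
Net heat input Q = F Δt = 65.8 × (167 days × 86400 s/day) = 9.49×10^8 J/m².
ΔT = Q / C = 9.49×10^8 / 6.96×10^7 = 13.6 K.

13.6 K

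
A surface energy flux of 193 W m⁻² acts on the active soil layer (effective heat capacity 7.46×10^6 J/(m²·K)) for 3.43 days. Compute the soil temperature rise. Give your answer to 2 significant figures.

7.7 K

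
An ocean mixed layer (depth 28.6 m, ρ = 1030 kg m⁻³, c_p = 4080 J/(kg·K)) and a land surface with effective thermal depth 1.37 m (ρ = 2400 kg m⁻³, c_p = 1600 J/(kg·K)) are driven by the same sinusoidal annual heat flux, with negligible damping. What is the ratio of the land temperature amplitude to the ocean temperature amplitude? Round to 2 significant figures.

23

C_ocean = 1030 × 4080 × 28.6 = 1.20×10^8 J/(m²·K).
C_land = 2400 × 1600 × 1.37 = 5.26×10^6 J/(m²·K).
Undamped amplitude ∝ 1/C, so A_land/A_ocean = C_ocean/C_land = 22.8.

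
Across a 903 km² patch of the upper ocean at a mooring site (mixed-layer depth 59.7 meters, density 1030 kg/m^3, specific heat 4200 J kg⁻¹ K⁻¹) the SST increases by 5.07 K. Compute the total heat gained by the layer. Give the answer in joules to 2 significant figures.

1.2×10^18 J

Areal heat capacity C = ρ c_p D = 1030 × 4200 × 59.7 = 2.58×10^8 J m⁻² K⁻¹.
Heat per unit area: q = C ΔT = 2.58×10^8 × 5.07 = 1.31×10^9 J/m².
Total heat: Q = q × A = 1.31×10^9 × (903 × 10⁶ m²) = 1.18×10^18 J.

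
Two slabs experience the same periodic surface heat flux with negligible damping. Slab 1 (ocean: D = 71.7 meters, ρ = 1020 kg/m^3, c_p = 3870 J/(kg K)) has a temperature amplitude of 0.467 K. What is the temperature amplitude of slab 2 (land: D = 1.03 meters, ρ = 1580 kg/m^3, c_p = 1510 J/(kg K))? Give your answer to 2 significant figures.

C_ocean = 2.83×10^8 J/(m²·K); C_land = 2.46×10^6 J/(m²·K).
A ∝ 1/C ⇒ A_land = A_ocean × C_ocean/C_land = 0.467 × 115 = 53.8 K.

54 K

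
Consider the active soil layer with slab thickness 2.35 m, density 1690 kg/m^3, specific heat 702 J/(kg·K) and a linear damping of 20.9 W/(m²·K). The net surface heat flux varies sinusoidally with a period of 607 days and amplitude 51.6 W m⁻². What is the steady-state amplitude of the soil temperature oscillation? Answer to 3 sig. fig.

2.47 K

Areal heat capacity C = ρ c_p D = 1690 × 702 × 2.35 = 2.79×10^6 J m⁻² K⁻¹.
Angular frequency ω = 2π / T = 2π / 5.24×10^7 s = 1.20×10^-7 s⁻¹.
√((Cω)² + λ²) = √((0.334)² + 20.9²) = 20.9 W/(m²·K).
Amplitude A = F₀ / √((Cω)²+λ²) = 51.6 / 20.9 = 2.47 K.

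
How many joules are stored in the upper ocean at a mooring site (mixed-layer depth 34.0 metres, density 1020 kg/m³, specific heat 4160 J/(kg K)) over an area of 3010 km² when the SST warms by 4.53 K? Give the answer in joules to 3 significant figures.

Areal heat capacity C = ρ c_p D = 1020 × 4160 × 34.0 = 1.44×10^8 J/(m²·K).
Heat per unit area: q = C ΔT = 1.44×10^8 × 4.53 = 6.54×10^8 J/m².
Total heat: Q = q × A = 6.54×10^8 × (3010 × 10⁶ m²) = 1.97×10^18 J.

1.97×10^18 J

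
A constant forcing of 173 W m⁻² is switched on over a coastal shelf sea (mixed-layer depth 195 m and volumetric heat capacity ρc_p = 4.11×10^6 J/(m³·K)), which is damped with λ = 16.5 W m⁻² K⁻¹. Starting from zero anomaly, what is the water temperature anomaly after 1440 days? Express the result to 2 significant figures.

Areal heat capacity C = ρc_p × D = 4.11×10^6 × 195 = 8.01×10^8 J/(m²·K).
τ = C / λ = 8.01×10^8 / 16.5 = 4.86×10^7 s.
Equilibrium anomaly ΔT_eq = F / λ = 173 / 16.5 = 10.5 K.
t = 1440 days = 1.24×10^8 s, so t/τ = 2.56.
ΔT(t) = ΔT_eq (1 − e^(−t/τ)) = 10.5 × (1 − e^−2.56) = 9.68 K.

9.7 K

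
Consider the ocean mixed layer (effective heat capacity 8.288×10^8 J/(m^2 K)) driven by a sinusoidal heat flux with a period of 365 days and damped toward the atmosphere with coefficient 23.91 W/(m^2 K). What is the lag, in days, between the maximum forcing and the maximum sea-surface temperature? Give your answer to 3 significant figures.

Areal heat capacity C = 8.288×10^8 J/(m^2 K) (given).
ω = 2π / 3.15×10^7 s = 1.99×10^-7 s⁻¹.
Phase lag φ = arctan(Cω/λ) = arctan(165/23.91) = 1.43 rad.
Time lag = φ / ω = 1.43 / 1.99×10^-7 = 7.16×10^6 s = 82.9 days.

82.9 days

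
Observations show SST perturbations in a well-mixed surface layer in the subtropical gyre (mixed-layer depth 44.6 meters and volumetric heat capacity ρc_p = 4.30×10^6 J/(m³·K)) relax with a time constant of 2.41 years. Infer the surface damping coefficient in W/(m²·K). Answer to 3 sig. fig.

Areal heat capacity C = ρc_p × D = 4.30×10^6 × 44.6 = 1.92×10^8 J/(m^2 K).
τ = 2.41 years = 7.61×10^7 s.
λ = C / τ = 1.92×10^8 / 7.61×10^7 = 2.52 W/(m²·K).

2.52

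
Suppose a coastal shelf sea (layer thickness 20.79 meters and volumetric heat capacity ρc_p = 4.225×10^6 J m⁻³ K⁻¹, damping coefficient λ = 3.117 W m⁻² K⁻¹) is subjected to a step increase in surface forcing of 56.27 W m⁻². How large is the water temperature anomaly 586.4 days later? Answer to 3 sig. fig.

Areal heat capacity C = ρc_p × D = 4.225×10^6 × 20.79 = 8.78×10^7 J m⁻² K⁻¹.
τ = C / λ = 8.78×10^7 / 3.117 = 2.82×10^7 s.
Equilibrium anomaly ΔT_eq = F / λ = 56.27 / 3.117 = 18.1 K.
t = 586.4 days = 5.07×10^7 s, so t/τ = 1.80.
ΔT(t) = ΔT_eq (1 − e^(−t/τ)) = 18.1 × (1 − e^−1.80) = 15.1 K.

15.1 K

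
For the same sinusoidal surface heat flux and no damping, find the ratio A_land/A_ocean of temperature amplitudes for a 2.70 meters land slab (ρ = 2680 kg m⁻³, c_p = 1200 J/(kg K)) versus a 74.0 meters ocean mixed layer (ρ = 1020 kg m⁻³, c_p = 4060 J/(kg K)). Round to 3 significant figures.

C_ocean = 1020 × 4060 × 74.0 = 3.06×10^8 J/(m²·K).
C_land = 2680 × 1200 × 2.70 = 8.68×10^6 J/(m²·K).
Undamped amplitude ∝ 1/C, so A_land/A_ocean = C_ocean/C_land = 35.3.

35.3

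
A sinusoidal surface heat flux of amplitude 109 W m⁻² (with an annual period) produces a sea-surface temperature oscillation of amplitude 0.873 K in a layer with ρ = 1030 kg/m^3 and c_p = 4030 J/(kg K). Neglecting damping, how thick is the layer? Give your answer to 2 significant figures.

ω = 2π / 3.15×10^7 s = 1.99×10^-7 s⁻¹.
Required C = F₀ / (A ω) = 109 / (0.873 × 1.99×10^-7) = 6.27×10^8 J/(m²·K).
D = C / (ρ c_p) = 6.27×10^8 / (1030 × 4030) = 151 m.

150 m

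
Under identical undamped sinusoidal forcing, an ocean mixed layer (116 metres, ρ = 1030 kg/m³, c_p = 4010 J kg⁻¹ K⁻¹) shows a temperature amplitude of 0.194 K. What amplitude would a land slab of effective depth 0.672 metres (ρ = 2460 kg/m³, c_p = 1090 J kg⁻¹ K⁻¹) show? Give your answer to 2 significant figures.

52 K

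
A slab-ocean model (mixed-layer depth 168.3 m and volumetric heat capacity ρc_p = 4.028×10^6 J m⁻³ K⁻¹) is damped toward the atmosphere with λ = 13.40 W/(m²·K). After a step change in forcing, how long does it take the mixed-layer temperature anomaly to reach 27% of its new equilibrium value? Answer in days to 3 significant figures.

Areal heat capacity C = ρc_p × D = 4.028×10^6 × 168.3 = 6.78×10^8 J/(m²·K).
τ = C / λ = 6.78×10^8 / 13.40 = 5.06×10^7 s.
Fraction reached: 1 − e^(−t/τ) = 0.27 ⇒ t = −τ ln(1 − 0.27) = τ × 0.315.
t = 1.59×10^7 s = 184 days.

184 days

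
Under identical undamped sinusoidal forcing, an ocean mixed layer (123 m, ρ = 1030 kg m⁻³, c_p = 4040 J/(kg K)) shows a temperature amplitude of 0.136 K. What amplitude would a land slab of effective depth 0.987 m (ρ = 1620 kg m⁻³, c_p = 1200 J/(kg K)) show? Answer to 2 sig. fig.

C_ocean = 5.12×10^8 J/(m²·K); C_land = 1.92×10^6 J/(m²·K).
A ∝ 1/C ⇒ A_land = A_ocean × C_ocean/C_land = 0.136 × 267 = 36.3 K.

36 K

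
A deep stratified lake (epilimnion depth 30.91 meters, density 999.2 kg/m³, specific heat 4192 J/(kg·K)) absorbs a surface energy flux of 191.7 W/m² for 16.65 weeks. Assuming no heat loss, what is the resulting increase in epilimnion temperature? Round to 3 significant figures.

14.9 K

Areal heat capacity C = ρ c_p D = 999.2 × 4192 × 30.91 = 1.29×10^8 J m⁻² K⁻¹.
Net heat input Q = F Δt = 191.7 × (16.65 weeks × 6.048×10^5 s/week) = 1.93×10^9 J/m².
ΔT = Q / C = 1.93×10^9 / 1.29×10^8 = 14.9 K.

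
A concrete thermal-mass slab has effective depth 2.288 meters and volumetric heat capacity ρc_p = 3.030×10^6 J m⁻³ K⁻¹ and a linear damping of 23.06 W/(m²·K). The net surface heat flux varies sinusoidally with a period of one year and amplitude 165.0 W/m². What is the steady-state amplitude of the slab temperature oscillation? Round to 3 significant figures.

Areal heat capacity C = ρc_p × D = 3.030×10^6 × 2.288 = 6.93×10^6 J/(m^2 K).
Angular frequency ω = 2π / T = 2π / 3.15×10^7 s = 1.99×10^-7 s⁻¹.
√((Cω)² + λ²) = √((1.38)² + 23.06²) = 23.1 W/(m²·K).
Amplitude A = F₀ / √((Cω)²+λ²) = 165.0 / 23.1 = 7.14 K.

7.14 K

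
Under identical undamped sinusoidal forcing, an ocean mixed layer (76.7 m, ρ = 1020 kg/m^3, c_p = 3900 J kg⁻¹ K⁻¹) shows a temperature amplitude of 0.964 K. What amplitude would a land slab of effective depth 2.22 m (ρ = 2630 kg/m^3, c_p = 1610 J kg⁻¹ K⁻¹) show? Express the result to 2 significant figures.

31 K

C_ocean = 3.05×10^8 J/(m²·K); C_land = 9.40×10^6 J/(m²·K).
A ∝ 1/C ⇒ A_land = A_ocean × C_ocean/C_land = 0.964 × 32.5 = 31.3 K.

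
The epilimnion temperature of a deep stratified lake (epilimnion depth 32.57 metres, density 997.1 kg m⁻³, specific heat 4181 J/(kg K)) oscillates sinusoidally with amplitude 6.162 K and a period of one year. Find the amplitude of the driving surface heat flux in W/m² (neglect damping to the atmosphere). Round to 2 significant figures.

Areal heat capacity C = ρ c_p D = 997.1 × 4181 × 32.57 = 1.36×10^8 J/(m²·K).
ω = 2π / 3.15×10^7 s = 1.99×10^-7 s⁻¹.
Cω = 1.36×10^8 × 1.99×10^-7 = 27.1 W/(m²·K).
F₀ = A × Cω = 6.162 × 27.1 = 167 W/m².

170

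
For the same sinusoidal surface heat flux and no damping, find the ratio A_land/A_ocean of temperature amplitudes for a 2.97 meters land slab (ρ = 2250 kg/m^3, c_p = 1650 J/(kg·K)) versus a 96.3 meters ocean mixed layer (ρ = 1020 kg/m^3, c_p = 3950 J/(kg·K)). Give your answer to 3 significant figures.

C_ocean = 1020 × 3950 × 96.3 = 3.88×10^8 J/(m²·K).
C_land = 2250 × 1650 × 2.97 = 1.10×10^7 J/(m²·K).
Undamped amplitude ∝ 1/C, so A_land/A_ocean = C_ocean/C_land = 35.2.

35.2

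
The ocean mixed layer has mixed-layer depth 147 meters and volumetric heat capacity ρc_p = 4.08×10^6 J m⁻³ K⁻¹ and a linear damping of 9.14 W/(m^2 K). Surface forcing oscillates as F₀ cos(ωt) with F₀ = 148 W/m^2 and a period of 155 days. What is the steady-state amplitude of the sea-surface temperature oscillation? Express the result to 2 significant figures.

0.53 K

Areal heat capacity C = ρc_p × D = 4.08×10^6 × 147 = 6.00×10^8 J/(m^2 K).
Angular frequency ω = 2π / T = 2π / 1.34×10^7 s = 4.69×10^-7 s⁻¹.
√((Cω)² + λ²) = √((281)² + 9.14²) = 282 W/(m²·K).
Amplitude A = F₀ / √((Cω)²+λ²) = 148 / 282 = 0.526 K.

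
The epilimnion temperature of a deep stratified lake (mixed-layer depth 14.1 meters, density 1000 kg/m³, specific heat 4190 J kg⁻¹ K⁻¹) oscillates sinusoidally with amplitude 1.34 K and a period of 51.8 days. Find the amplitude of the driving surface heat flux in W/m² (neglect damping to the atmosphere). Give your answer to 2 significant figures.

110

Areal heat capacity C = ρ c_p D = 1000 × 4190 × 14.1 = 5.91×10^7 J/(m^2 K).
ω = 2π / 4.48×10^6 s = 1.40×10^-6 s⁻¹.
Cω = 5.91×10^7 × 1.40×10^-6 = 82.9 W/(m²·K).
F₀ = A × Cω = 1.34 × 82.9 = 111 W/m².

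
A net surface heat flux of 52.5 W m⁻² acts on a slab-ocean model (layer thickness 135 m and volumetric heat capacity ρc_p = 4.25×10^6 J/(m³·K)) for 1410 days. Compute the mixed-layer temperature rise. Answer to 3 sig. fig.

11.1 K

Areal heat capacity C = ρc_p × D = 4.25×10^6 × 135 = 5.74×10^8 J/(m^2 K).
Net heat input Q = F Δt = 52.5 × (1410 days × 86400 s/day) = 6.40×10^9 J/m².
ΔT = Q / C = 6.40×10^9 / 5.74×10^8 = 11.1 K.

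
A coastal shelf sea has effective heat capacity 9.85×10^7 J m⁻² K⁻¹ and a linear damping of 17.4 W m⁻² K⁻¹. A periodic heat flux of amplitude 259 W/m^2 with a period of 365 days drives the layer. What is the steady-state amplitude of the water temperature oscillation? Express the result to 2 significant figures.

9.9 K

Areal heat capacity C = 9.85×10^7 J m⁻² K⁻¹ (given).
Angular frequency ω = 2π / T = 2π / 3.15×10^7 s = 1.99×10^-7 s⁻¹.
√((Cω)² + λ²) = √((19.6)² + 17.4²) = 26.2 W/(m²·K).
Amplitude A = F₀ / √((Cω)²+λ²) = 259 / 26.2 = 9.87 K.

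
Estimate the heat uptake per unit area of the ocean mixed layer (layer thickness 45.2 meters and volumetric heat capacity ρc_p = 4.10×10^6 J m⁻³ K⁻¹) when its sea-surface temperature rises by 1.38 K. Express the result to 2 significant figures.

2.6×10^8

Areal heat capacity C = ρc_p × D = 4.10×10^6 × 45.2 = 1.85×10^8 J/(m²·K).
ΔQ = C ΔT = 1.85×10^8 × 1.38 = 2.56×10^8 J/m².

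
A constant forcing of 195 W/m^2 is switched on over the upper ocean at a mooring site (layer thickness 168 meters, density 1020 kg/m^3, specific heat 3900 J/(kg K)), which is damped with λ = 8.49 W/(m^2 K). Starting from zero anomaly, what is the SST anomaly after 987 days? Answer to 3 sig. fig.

15.2 K

Areal heat capacity C = ρ c_p D = 1020 × 3900 × 168 = 6.68×10^8 J/(m²·K).
τ = C / λ = 6.68×10^8 / 8.49 = 7.87×10^7 s.
Equilibrium anomaly ΔT_eq = F / λ = 195 / 8.49 = 23.0 K.
t = 987 days = 8.53×10^7 s, so t/τ = 1.08.
ΔT(t) = ΔT_eq (1 − e^(−t/τ)) = 23.0 × (1 − e^−1.08) = 15.2 K.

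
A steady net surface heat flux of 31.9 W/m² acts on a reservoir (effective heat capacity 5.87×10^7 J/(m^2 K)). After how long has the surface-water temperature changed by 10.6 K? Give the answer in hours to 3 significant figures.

5420 hours

Areal heat capacity C = 5.87×10^7 J/(m^2 K) (given).
Time required: Δt = C ΔT / F = 5.87×10^7 × 10.6 / 31.9 = 1.95×10^7 s.
In hours: 1.95×10^7 s / (3600 s/hour) = 5420 hours.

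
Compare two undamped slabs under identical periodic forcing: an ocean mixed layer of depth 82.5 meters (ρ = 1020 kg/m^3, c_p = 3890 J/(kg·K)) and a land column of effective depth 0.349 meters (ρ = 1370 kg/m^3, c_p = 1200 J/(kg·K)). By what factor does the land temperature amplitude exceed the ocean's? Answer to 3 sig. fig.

C_ocean = 1020 × 3890 × 82.5 = 3.27×10^8 J/(m²·K).
C_land = 1370 × 1200 × 0.349 = 5.74×10^5 J/(m²·K).
Undamped amplitude ∝ 1/C, so A_land/A_ocean = C_ocean/C_land = 571.

571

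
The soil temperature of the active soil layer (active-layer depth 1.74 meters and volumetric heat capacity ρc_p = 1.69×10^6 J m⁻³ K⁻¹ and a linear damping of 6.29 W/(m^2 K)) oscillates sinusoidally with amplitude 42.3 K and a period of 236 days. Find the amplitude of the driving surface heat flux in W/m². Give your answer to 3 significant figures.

269

Areal heat capacity C = ρc_p × D = 1.69×10^6 × 1.74 = 2.94×10^6 J m⁻² K⁻¹.
ω = 2π / 2.04×10^7 s = 3.08×10^-7 s⁻¹.
√((Cω)² + λ²) = √((0.906)² + 6.29²) = 6.35 W/(m²·K).
F₀ = A × √((Cω)²+λ²) = 42.3 × 6.35 = 269 W/m².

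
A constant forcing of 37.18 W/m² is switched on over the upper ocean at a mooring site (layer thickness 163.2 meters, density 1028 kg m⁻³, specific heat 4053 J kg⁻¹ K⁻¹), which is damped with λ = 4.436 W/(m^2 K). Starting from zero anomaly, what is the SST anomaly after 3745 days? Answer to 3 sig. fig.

7.37 K

Areal heat capacity C = ρ c_p D = 1028 × 4053 × 163.2 = 6.80×10^8 J/(m²·K).
τ = C / λ = 6.80×10^8 / 4.436 = 1.53×10^8 s.
Equilibrium anomaly ΔT_eq = F / λ = 37.18 / 4.436 = 8.38 K.
t = 3745 days = 3.24×10^8 s, so t/τ = 2.11.
ΔT(t) = ΔT_eq (1 − e^(−t/τ)) = 8.38 × (1 − e^−2.11) = 7.37 K.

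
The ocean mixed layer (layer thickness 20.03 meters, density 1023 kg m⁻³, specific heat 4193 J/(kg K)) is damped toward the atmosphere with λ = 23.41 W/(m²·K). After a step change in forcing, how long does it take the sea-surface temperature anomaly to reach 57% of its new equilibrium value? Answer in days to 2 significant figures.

Areal heat capacity C = ρ c_p D = 1023 × 4193 × 20.03 = 8.59×10^7 J m⁻² K⁻¹.
τ = C / λ = 8.59×10^7 / 23.41 = 3.67×10^6 s.
Fraction reached: 1 − e^(−t/τ) = 0.57 ⇒ t = −τ ln(1 − 0.57) = τ × 0.844.
t = 3.10×10^6 s = 35.9 days.

36 days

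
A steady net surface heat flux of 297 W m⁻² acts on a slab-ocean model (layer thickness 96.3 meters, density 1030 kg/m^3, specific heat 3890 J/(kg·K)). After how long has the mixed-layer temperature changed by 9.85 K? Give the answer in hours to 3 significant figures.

3550 hours

Areal heat capacity C = ρ c_p D = 1030 × 3890 × 96.3 = 3.86×10^8 J m⁻² K⁻¹.
Time required: Δt = C ΔT / F = 3.86×10^8 × 9.85 / 297 = 1.28×10^7 s.
In hours: 1.28×10^7 s / (3600 s/hour) = 3550 hours.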